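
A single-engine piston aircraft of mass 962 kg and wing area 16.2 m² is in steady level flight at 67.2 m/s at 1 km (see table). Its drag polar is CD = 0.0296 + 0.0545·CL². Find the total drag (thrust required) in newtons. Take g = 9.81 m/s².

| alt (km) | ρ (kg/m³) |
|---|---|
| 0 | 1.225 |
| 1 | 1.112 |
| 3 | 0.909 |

D = 1320 N

At 1 km, from the table: ρ = 1.112 kg/m³.
Weight W = mg = 962 × 9.81 = 9437.2 N; in level flight L = W.
Dynamic pressure q = 0.5 × 1.112 × 67.2² = 2511 Pa.
CL = W/(q·S) = 9437.2 / (2511 × 16.2) = 0.232.
CD = 0.0296 + 0.0545 × 0.232² = 0.03253.
D = q·S·CD = 2511 × 16.2 × 0.03253 = 1323 N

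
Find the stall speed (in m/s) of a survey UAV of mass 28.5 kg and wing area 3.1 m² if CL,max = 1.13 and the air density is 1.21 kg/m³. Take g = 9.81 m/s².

V_stall = 11.5 m/s

Weight W = mg = 28.5 × 9.81 = 279.6 N.
V_stall = √(2W/(ρ·S·CL,max)) = √(2 × 279.6 / (1.21 × 3.1 × 1.13))
V_stall = √131.9 = 11.5 m/s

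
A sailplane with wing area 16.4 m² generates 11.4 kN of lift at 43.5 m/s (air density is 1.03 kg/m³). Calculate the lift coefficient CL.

From L = ½ρv²S·CL, rearranging gives CL = 2L/(ρv²S).
CL = 2 × 11400 / (1.03 × 43.5² × 16.4) = 0.713

CL = 0.713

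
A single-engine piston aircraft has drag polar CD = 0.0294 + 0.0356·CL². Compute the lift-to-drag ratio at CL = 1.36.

CD = 0.0294 + 0.0356 × 1.36² = 0.09525
L/D = CL/CD = 1.36 / 0.09525 = 14.3

L/D = 14.3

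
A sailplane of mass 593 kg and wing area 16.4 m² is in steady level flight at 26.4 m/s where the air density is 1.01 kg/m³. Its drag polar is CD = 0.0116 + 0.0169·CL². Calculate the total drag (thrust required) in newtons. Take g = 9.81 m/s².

Weight W = mg = 593 × 9.81 = 5817.3 N; in level flight L = W.
Dynamic pressure q = 0.5 × 1.01 × 26.4² = 352 Pa.
CL = W/(q·S) = 5817.3 / (352 × 16.4) = 1.008.
CD = 0.0116 + 0.0169 × 1.008² = 0.02877.
D = q·S·CD = 352 × 16.4 × 0.02877 = 166 N

D = 166 N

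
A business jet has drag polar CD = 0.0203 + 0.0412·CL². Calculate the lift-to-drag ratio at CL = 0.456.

L/D = 15.8

CD = 0.0203 + 0.0412 × 0.456² = 0.02887
L/D = CL/CD = 0.456 / 0.02887 = 15.8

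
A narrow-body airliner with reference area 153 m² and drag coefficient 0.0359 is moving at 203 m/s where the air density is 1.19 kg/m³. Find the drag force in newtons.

Dynamic pressure q = ½ρv² = ½ × 1.19 × 203² = 24520 Pa.
D = q·S·CD = 24520 × 153 × 0.0359 = 1.35×10^5 N ≈ 135 kN

D = 1.35×10^5 N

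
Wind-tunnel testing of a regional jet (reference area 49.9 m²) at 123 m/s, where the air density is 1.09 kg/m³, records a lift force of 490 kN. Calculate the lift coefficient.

From L = ½ρv²S·CL, rearranging gives CL = 2L/(ρv²S).
CL = 2 × 4.9×10^5 / (1.09 × 123² × 49.9) = 1.19

CL = 1.19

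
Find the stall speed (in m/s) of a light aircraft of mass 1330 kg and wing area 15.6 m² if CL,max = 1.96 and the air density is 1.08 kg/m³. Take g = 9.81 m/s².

V_stall = 28.1 m/s

Weight W = mg = 1330 × 9.81 = 13050 N.
V_stall = √(2W/(ρ·S·CL,max)) = √(2 × 13050 / (1.08 × 15.6 × 1.96))
V_stall = √790.2 = 28.1 m/s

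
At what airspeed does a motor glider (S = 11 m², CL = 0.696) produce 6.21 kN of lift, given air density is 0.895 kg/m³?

v = 42.6 m/s

L = ½ρv²S·CL ⇒ v = √(2L/(ρ·S·CL))
v = √(2 × 6210 / (0.895 × 11 × 0.696)) = √1813 = 42.6 m/s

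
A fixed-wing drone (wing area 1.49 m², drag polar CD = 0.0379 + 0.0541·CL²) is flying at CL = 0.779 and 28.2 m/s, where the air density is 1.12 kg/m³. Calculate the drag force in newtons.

D = 46.9 N

CD = 0.0379 + 0.0541 × 0.779² = 0.07073
D = ½ρv²S·CD = ½ × 1.12 × 28.2² × 1.49 × 0.07073 = 46.9 N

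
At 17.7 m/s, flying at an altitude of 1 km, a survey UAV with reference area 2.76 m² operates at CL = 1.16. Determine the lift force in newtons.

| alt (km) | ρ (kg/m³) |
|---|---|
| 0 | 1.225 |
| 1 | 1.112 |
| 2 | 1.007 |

At 1 km, from the table: ρ = 1.112 kg/m³.
L = ½ρv²S·CL = ½ × 1.112 × 17.7² × 2.76 × 1.16 = 558 N

L = 558 N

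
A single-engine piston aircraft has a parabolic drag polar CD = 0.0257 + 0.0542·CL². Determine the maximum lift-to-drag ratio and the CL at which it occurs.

For CD = CD0 + K·CL², (L/D)max occurs at CL* = √(CD0/K) and equals 1/(2√(K·CD0)).
(L/D)max = 1/(2√(0.0542 × 0.0257)) = 1/(2 × 0.03732) = 13.4
CL* = √(0.0257/0.0542) = 0.689

(L/D)max = 13.4, at CL = 0.689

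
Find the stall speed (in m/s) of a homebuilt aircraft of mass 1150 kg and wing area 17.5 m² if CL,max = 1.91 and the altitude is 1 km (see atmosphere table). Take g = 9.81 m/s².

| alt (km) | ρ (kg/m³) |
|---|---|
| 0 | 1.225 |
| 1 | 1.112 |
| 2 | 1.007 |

At 1 km, from the table: ρ = 1.112 kg/m³.
At stall, lift equals weight: L = W = m·g = 1150 × 9.81 = 11280 N.
V_stall = √(2W/(ρ·S·CL,max)) = √(2 × 11280 / (1.112 × 17.5 × 1.91))
V_stall = √607 = 24.6 m/s

V_stall = 24.6 m/s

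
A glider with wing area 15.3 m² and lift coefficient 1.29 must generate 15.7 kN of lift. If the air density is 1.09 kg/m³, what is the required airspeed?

L = ½ρv²S·CL ⇒ v = √(2L/(ρ·S·CL))
v = √(2 × 15700 / (1.09 × 15.3 × 1.29)) = √1460 = 38.2 m/s

v = 38.2 m/s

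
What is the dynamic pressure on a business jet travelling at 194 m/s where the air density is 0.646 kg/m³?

q = ½ρv² = ½ × 0.646 × 194² = 12200 Pa

q = 12200 Pa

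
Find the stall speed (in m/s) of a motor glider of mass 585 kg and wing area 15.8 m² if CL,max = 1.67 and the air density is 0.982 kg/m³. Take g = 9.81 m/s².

Stall occurs when L = W at CL,max. W = mg = 585 × 9.81 = 5739 N.
From L = ½ρV²S·CL,max = W: V_stall = √(2W/(ρSCL,max)) = √(2·5739/(0.982·15.8·1.67))
V_stall = √443 = 21 m/s

V_stall = 21 m/s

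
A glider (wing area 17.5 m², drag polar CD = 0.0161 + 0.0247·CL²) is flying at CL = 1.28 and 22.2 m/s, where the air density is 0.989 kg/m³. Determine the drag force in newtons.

D = 241 N

CD = 0.0161 + 0.0247 × 1.28² = 0.05657
D = ½ρv²S·CD = ½ × 0.989 × 22.2² × 17.5 × 0.05657 = 241 N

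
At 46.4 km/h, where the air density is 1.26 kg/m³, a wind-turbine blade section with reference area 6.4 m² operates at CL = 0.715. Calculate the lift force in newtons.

Convert speed: v = 46.4 km/h ÷ 3.6 = 12.89 m/s.
L = ½ρv²S·CL = ½ × 1.26 × 12.89² × 6.4 × 0.715 = 479 N

L = 479 N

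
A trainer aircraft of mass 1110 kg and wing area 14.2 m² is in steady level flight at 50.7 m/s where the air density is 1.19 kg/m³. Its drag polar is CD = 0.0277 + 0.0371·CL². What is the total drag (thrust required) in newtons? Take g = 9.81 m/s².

D = 804 N

Weight W = mg = 1110 × 9.81 = 10889 N; in level flight L = W.
Dynamic pressure q = 0.5 × 1.19 × 50.7² = 1529 Pa.
CL = W/(q·S) = 10889 / (1529 × 14.2) = 0.5014.
CD = 0.0277 + 0.0371 × 0.5014² = 0.03703.
D = q·S·CD = 1529 × 14.2 × 0.03703 = 804.1 N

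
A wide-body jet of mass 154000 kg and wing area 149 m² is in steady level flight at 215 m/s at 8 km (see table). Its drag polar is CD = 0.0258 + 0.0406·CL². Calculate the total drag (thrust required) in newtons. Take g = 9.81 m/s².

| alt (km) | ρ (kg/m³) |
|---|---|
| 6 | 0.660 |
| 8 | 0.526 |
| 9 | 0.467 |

D = 97900 N

At 8 km, from the table: ρ = 0.526 kg/m³.
In steady level flight, lift balances weight: W = mg = 154000 × 9.81 = 1.5107×10^6 N.
q = ½ρv² = ½ × 0.526 × 215² = 12160 Pa.
Required CL = L/(qS) = 1.5107×10^6/(12160·149) = 0.834.
CD = 0.0258 + 0.0406 × 0.834² = 0.05404.
D = q·S·CD = 12160 × 149 × 0.05404 = 97890 N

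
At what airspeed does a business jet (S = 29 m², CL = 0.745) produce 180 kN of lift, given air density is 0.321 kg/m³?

L = ½ρv²S·CL ⇒ v = √(2L/(ρ·S·CL))
v = √(2 × 1.8×10^5 / (0.321 × 29 × 0.745)) = √51910 = 228 m/s

v = 228 m/s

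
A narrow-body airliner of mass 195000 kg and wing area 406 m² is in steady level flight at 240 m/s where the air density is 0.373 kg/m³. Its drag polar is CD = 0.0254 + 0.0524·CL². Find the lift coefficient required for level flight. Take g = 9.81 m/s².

CL = 0.439

Level flight ⇒ L = W = m·g = 195000 × 9.81 = 1.913×10^6 N.
q = ½ρv² = ½ × 0.373 × 240² = 10740 Pa.
Required CL = L/(qS) = 1.913×10^6/(10740·406) = 0.4386.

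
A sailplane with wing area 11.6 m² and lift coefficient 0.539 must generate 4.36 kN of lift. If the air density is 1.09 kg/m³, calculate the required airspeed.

L = ½ρv²S·CL ⇒ v = √(2L/(ρ·S·CL))
v = √(2 × 4360 / (1.09 × 11.6 × 0.539)) = √1280 = 35.8 m/s

v = 35.8 m/s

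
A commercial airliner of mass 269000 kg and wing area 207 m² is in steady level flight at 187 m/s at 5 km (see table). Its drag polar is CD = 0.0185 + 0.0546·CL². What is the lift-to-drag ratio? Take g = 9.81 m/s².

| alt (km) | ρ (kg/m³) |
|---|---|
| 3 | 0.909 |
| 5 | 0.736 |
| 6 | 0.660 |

At 5 km, from the table: ρ = 0.736 kg/m³.
Level flight ⇒ L = W = m·g = 269000 × 9.81 = 2.6389×10^6 N.
Dynamic pressure q = 0.5 × 0.736 × 187² = 12870 Pa.
Required CL = L/(qS) = 2.6389×10^6/(12870·207) = 0.9906.
CD = 0.0185 + 0.0546 × 0.9906² = 0.07208.
L/D = CL/CD = 0.9906 / 0.07208 = 13.7

L/D = 13.7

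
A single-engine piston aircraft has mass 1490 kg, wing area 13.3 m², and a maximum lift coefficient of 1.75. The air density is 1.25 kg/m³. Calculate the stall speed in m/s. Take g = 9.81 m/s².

Stall occurs when L = W at CL,max. W = mg = 1490 × 9.81 = 14620 N.
V_stall = √(2W/(ρ·S·CL,max)) = √(2 × 14620 / (1.25 × 13.3 × 1.75))
V_stall = √1005 = 31.7 m/s

V_stall = 31.7 m/s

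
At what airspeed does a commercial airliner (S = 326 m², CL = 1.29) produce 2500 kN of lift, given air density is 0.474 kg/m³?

L = ½ρv²S·CL ⇒ v = √(2L/(ρ·S·CL))
v = √(2 × 2.5×10^6 / (0.474 × 326 × 1.29)) = √25080 = 158 m/s

v = 158 m/s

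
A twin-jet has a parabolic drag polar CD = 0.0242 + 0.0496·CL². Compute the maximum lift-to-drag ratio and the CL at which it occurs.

For CD = CD0 + K·CL², (L/D)max occurs at CL* = √(CD0/K) and equals 1/(2√(K·CD0)).
(L/D)max = 1/(2√(0.0496 × 0.0242)) = 1/(2 × 0.03465) = 14.4
CL* = √(0.0242/0.0496) = 0.699

(L/D)max = 14.4, at CL = 0.699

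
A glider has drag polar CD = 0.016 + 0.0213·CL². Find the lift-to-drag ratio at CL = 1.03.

L/D = 26.7

CD = 0.016 + 0.0213 × 1.03² = 0.0386
L/D = CL/CD = 1.03 / 0.0386 = 26.7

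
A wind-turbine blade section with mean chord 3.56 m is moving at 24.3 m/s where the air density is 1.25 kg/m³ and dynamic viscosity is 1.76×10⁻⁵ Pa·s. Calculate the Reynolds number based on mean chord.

Re = ρ·v·c/μ = 1.25 × 24.3 × 3.56 / (1.76×10⁻⁵) = 6.14×10^6

Re = 6.14×10^6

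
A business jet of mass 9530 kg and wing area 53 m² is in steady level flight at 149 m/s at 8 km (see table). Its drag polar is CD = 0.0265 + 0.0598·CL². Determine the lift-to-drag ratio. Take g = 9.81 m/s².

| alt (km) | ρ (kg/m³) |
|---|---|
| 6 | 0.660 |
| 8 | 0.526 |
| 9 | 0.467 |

At 8 km, from the table: ρ = 0.526 kg/m³.
In steady level flight, lift balances weight: W = mg = 9530 × 9.81 = 93489 N.
Dynamic pressure q = 0.5 × 0.526 × 149² = 5839 Pa.
CL = 2W/(ρv²S) = 2×93489/(0.526×149²×53) = 0.3021.
CD = 0.0265 + 0.0598 × 0.3021² = 0.03196.
L/D = CL/CD = 0.3021 / 0.03196 = 9.45

L/D = 9.45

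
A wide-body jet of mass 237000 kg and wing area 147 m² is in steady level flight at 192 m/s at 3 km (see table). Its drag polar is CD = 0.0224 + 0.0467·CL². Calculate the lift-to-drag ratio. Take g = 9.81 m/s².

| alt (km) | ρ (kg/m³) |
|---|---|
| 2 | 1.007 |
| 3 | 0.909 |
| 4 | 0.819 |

L/D = 14.7

At 3 km, from the table: ρ = 0.909 kg/m³.
In steady level flight, lift balances weight: W = mg = 237000 × 9.81 = 2.325×10^6 N.
q = ½ρv² = ½ × 0.909 × 192² = 16750 Pa.
CL = W/(q·S) = 2.325×10^6 / (16750 × 147) = 0.944.
CD = 0.0224 + 0.0467 × 0.944² = 0.06401.
L/D = CL/CD = 0.944 / 0.06401 = 14.7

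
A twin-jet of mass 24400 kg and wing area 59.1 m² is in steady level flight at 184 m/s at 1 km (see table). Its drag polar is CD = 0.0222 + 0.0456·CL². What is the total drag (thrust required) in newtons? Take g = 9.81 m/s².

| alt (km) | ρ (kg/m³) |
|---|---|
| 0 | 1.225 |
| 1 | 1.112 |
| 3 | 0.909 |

D = 27000 N

At 1 km, from the table: ρ = 1.112 kg/m³.
Weight W = mg = 24400 × 9.81 = 2.3936×10^5 N; in level flight L = W.
Dynamic pressure q = 0.5 × 1.112 × 184² = 18820 Pa.
CL = 2W/(ρv²S) = 2×2.3936×10^5/(1.112×184²×59.1) = 0.2152.
CD = 0.0222 + 0.0456 × 0.2152² = 0.02431.
D = q·S·CD = 18820 × 59.1 × 0.02431 = 27050 N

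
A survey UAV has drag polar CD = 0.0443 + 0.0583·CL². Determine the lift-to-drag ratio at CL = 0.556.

CD = 0.0443 + 0.0583 × 0.556² = 0.06232
L/D = CL/CD = 0.556 / 0.06232 = 8.92

L/D = 8.92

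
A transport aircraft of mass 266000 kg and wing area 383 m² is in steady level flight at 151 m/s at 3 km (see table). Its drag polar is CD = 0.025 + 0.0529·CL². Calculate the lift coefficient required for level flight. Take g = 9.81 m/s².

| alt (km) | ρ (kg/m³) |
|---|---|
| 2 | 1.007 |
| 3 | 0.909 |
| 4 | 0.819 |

At 3 km, from the table: ρ = 0.909 kg/m³.
Level flight ⇒ L = W = m·g = 266000 × 9.81 = 2.6095×10^6 N.
q = ½ρv² = ½ × 0.909 × 151² = 10360 Pa.
Required CL = L/(qS) = 2.6095×10^6/(10360·383) = 0.6575.

CL = 0.657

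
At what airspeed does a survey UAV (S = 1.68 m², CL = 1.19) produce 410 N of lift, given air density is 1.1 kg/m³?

v = 19.3 m/s

L = ½ρv²S·CL ⇒ v = √(2L/(ρ·S·CL))
v = √(2 × 410 / (1.1 × 1.68 × 1.19)) = √372.9 = 19.3 m/s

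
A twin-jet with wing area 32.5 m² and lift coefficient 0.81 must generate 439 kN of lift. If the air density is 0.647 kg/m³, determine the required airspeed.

v = 227 m/s

L = ½ρv²S·CL ⇒ v = √(2L/(ρ·S·CL))
v = √(2 × 4.39×10^5 / (0.647 × 32.5 × 0.81)) = √51550 = 227 m/s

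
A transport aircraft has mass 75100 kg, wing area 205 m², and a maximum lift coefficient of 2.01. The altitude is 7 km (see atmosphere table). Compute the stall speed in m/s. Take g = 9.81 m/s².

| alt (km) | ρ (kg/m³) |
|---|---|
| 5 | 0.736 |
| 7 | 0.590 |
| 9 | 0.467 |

At 7 km, from the table: ρ = 0.590 kg/m³.
Weight W = mg = 75100 × 9.81 = 7.367×10^5 N.
From L = ½ρV²S·CL,max = W: V_stall = √(2W/(ρSCL,max)) = √(2·7.367×10^5/(0.59·205·2.01))
V_stall = √6061 = 77.9 m/s

V_stall = 77.9 m/s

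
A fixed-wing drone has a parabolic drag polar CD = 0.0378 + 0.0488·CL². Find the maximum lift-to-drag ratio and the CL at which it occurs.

For CD = CD0 + K·CL², (L/D)max occurs at CL* = √(CD0/K) and equals 1/(2√(K·CD0)).
(L/D)max = 1/(2√(0.0488 × 0.0378)) = 1/(2 × 0.04295) = 11.6
CL* = √(0.0378/0.0488) = 0.88

(L/D)max = 11.6, at CL = 0.88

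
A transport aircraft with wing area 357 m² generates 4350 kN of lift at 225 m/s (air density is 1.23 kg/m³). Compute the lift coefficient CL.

CL = 0.391

From L = ½ρv²S·CL, rearranging gives CL = 2L/(ρv²S).
CL = 2 × 4.35×10^6 / (1.23 × 225² × 357) = 0.391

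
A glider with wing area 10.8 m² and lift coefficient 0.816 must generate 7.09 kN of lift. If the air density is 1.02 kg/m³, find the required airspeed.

L = ½ρv²S·CL ⇒ v = √(2L/(ρ·S·CL))
v = √(2 × 7090 / (1.02 × 10.8 × 0.816)) = √1577 = 39.7 m/s

v = 39.7 m/s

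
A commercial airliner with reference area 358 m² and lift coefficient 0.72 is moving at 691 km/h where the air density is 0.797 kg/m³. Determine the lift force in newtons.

L = 3.78×10^6 N

Convert speed: v = 691 km/h ÷ 3.6 = 191.9 m/s.
L = ½ρv²S·CL = ½ × 0.797 × 191.9² × 358 × 0.72 = 3.78×10^6 N ≈ 3780 kN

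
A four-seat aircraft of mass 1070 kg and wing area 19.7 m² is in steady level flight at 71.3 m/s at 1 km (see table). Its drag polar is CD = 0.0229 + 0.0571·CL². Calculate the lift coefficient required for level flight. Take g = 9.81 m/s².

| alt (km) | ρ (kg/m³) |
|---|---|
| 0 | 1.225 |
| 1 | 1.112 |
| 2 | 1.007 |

CL = 0.189

At 1 km, from the table: ρ = 1.112 kg/m³.
Weight W = mg = 1070 × 9.81 = 10497 N; in level flight L = W.
q = ½ρv² = ½ × 1.112 × 71.3² = 2827 Pa.
CL = W/(q·S) = 10497 / (2827 × 19.7) = 0.1885.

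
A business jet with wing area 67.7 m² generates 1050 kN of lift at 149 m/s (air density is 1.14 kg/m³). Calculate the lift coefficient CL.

CL = 1.23

From L = ½ρv²S·CL, rearranging gives CL = 2L/(ρv²S).
CL = 2 × 1.05×10^6 / (1.14 × 149² × 67.7) = 1.23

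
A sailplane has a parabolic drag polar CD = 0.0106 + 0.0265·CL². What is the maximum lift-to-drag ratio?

(L/D)max = 29.8

For CD = CD0 + K·CL², (L/D)max occurs at CL* = √(CD0/K) and equals 1/(2√(K·CD0)).
(L/D)max = 1/(2√(0.0265 × 0.0106)) = 1/(2 × 0.01676) = 29.8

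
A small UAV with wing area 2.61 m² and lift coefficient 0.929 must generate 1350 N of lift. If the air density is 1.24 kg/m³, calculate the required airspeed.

L = ½ρv²S·CL ⇒ v = √(2L/(ρ·S·CL))
v = √(2 × 1350 / (1.24 × 2.61 × 0.929)) = √898 = 30 m/s

v = 30 m/s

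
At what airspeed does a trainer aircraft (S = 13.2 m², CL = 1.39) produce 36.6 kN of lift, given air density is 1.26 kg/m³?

v = 56.3 m/s

L = ½ρv²S·CL ⇒ v = √(2L/(ρ·S·CL))
v = √(2 × 36600 / (1.26 × 13.2 × 1.39)) = √3166 = 56.3 m/s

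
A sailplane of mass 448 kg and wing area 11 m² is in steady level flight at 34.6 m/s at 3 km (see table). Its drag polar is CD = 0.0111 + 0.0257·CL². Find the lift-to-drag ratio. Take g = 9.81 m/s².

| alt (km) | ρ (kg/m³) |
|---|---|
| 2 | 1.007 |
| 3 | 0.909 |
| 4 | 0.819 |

L/D = 29.4

At 3 km, from the table: ρ = 0.909 kg/m³.
In steady level flight, lift balances weight: W = mg = 448 × 9.81 = 4394.9 N.
Dynamic pressure q = 0.5 × 0.909 × 34.6² = 544.1 Pa.
Required CL = L/(qS) = 4394.9/(544.1·11) = 0.7343.
CD = 0.0111 + 0.0257 × 0.7343² = 0.02496.
L/D = CL/CD = 0.7343 / 0.02496 = 29.4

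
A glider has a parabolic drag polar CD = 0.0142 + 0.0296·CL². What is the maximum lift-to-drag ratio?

(L/D)max = 24.4

For CD = CD0 + K·CL², (L/D)max occurs at CL* = √(CD0/K) and equals 1/(2√(K·CD0)).
(L/D)max = 1/(2√(0.0296 × 0.0142)) = 1/(2 × 0.0205) = 24.4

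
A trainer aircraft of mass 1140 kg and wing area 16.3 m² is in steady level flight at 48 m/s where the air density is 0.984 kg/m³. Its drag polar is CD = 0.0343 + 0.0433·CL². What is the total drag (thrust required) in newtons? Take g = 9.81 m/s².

D = 927 N

Weight W = mg = 1140 × 9.81 = 11183 N; in level flight L = W.
q = ½ρv² = ½ × 0.984 × 48² = 1134 Pa.
Required CL = L/(qS) = 11183/(1134·16.3) = 0.6053.
CD = 0.0343 + 0.0433 × 0.6053² = 0.05016.
D = q·S·CD = 1134 × 16.3 × 0.05016 = 926.9 N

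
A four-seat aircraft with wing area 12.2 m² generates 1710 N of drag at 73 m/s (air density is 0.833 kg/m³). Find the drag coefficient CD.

From D = ½ρv²S·CD, rearranging gives CD = 2D/(ρv²S).
CD = 2 × 1710 / (0.833 × 73² × 12.2) = 0.0632

CD = 0.0632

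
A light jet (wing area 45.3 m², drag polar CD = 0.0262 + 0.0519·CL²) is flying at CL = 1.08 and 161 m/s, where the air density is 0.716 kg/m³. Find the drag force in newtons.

CD = 0.0262 + 0.0519 × 1.08² = 0.08674
D = ½ρv²S·CD = ½ × 0.716 × 161² × 45.3 × 0.08674 = 36500 N

D = 36500 N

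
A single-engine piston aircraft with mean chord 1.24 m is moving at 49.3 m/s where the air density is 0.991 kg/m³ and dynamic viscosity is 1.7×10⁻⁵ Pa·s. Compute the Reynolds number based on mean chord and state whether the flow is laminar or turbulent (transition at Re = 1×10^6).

Re = 3.56×10^6 (turbulent)

Re = ρ·v·c/μ = 0.991 × 49.3 × 1.24 / (1.7×10⁻⁵) = 3.56×10^6
Since 3.56×10^6 > 1×10^6, the flow is turbulent.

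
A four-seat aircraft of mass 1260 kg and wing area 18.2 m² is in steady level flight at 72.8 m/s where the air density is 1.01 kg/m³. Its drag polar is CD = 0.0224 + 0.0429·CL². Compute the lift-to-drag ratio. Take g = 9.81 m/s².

L/D = 10.1

In steady level flight, lift balances weight: W = mg = 1260 × 9.81 = 12361 N.
q = ½ρv² = ½ × 1.01 × 72.8² = 2676 Pa.
CL = 2W/(ρv²S) = 2×12361/(1.01×72.8²×18.2) = 0.2538.
CD = 0.0224 + 0.0429 × 0.2538² = 0.02516.
L/D = CL/CD = 0.2538 / 0.02516 = 10.1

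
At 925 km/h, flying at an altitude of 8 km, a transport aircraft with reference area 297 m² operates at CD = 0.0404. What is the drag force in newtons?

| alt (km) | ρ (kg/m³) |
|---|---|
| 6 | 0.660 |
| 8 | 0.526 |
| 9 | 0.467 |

At 8 km, from the table: ρ = 0.526 kg/m³.
Convert speed: v = 925 km/h ÷ 3.6 = 256.9 m/s.
Dynamic pressure q = ½ρv² = ½ × 0.526 × 256.9² = 17360 Pa.
D = q·S·CD = 17360 × 297 × 0.0404 = 2.08×10^5 N ≈ 208 kN

D = 2.08×10^5 N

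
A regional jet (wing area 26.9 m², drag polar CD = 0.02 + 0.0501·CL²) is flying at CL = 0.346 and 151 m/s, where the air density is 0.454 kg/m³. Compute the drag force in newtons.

CD = 0.02 + 0.0501 × 0.346² = 0.026
D = ½ρv²S·CD = ½ × 0.454 × 151² × 26.9 × 0.026 = 3620 N

D = 3620 N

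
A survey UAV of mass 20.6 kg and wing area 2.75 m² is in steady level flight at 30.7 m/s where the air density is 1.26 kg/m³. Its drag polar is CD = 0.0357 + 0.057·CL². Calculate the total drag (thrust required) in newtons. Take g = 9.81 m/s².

In steady level flight, lift balances weight: W = mg = 20.6 × 9.81 = 202.09 N.
Dynamic pressure q = 0.5 × 1.26 × 30.7² = 593.8 Pa.
Required CL = L/(qS) = 202.09/(593.8·2.75) = 0.1238.
CD = 0.0357 + 0.057 × 0.1238² = 0.03657.
D = q·S·CD = 593.8 × 2.75 × 0.03657 = 59.72 N

D = 59.7 N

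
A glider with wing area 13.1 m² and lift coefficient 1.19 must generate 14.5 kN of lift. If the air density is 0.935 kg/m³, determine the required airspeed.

v = 44.6 m/s

L = ½ρv²S·CL ⇒ v = √(2L/(ρ·S·CL))
v = √(2 × 14500 / (0.935 × 13.1 × 1.19)) = √1990 = 44.6 m/s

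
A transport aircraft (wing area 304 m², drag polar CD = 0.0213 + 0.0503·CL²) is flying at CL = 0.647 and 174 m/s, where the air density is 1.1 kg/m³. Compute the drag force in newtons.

D = 2.14×10^5 N

CD = 0.0213 + 0.0503 × 0.647² = 0.04236
D = ½ρv²S·CD = ½ × 1.1 × 174² × 304 × 0.04236 = 2.14×10^5 N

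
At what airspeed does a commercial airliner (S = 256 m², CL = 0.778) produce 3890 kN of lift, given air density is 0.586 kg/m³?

v = 258 m/s

L = ½ρv²S·CL ⇒ v = √(2L/(ρ·S·CL))
v = √(2 × 3.89×10^6 / (0.586 × 256 × 0.778)) = √66660 = 258 m/s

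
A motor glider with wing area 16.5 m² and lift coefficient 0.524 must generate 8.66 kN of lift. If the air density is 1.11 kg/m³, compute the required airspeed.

L = ½ρv²S·CL ⇒ v = √(2L/(ρ·S·CL))
v = √(2 × 8660 / (1.11 × 16.5 × 0.524)) = √1805 = 42.5 m/s

v = 42.5 m/s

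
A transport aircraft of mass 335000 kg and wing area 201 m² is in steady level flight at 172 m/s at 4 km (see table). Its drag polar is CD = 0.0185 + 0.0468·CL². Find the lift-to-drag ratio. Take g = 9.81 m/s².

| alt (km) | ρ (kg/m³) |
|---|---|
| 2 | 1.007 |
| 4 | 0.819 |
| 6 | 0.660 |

At 4 km, from the table: ρ = 0.819 kg/m³.
In steady level flight, lift balances weight: W = mg = 335000 × 9.81 = 3.2864×10^6 N.
Dynamic pressure q = 0.5 × 0.819 × 172² = 12110 Pa.
Required CL = L/(qS) = 3.2864×10^6/(12110·201) = 1.35.
CD = 0.0185 + 0.0468 × 1.35² = 0.1037.
L/D = CL/CD = 1.35 / 0.1037 = 13

L/D = 13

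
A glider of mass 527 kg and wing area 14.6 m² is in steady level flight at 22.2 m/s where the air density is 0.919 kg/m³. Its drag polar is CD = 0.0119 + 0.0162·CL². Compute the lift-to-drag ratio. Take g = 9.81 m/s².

L/D = 30.4

In steady level flight, lift balances weight: W = mg = 527 × 9.81 = 5169.9 N.
Dynamic pressure q = 0.5 × 0.919 × 22.2² = 226.5 Pa.
CL = W/(q·S) = 5169.9 / (226.5 × 14.6) = 1.564.
CD = 0.0119 + 0.0162 × 1.564² = 0.05151.
L/D = CL/CD = 1.564 / 0.05151 = 30.4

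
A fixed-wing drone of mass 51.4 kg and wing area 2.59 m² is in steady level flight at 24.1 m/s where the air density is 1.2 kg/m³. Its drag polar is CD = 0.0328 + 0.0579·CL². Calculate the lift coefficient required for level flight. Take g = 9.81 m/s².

CL = 0.559

Level flight ⇒ L = W = m·g = 51.4 × 9.81 = 504.23 N.
q = ½ρv² = ½ × 1.2 × 24.1² = 348.5 Pa.
CL = 2W/(ρv²S) = 2×504.23/(1.2×24.1²×2.59) = 0.5587.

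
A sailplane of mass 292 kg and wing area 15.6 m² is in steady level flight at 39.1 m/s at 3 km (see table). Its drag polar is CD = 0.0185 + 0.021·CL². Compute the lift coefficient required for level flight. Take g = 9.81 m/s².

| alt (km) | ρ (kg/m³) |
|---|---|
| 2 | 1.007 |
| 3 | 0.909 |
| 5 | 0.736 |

At 3 km, from the table: ρ = 0.909 kg/m³.
Weight W = mg = 292 × 9.81 = 2864.5 N; in level flight L = W.
q = ½ρv² = ½ × 0.909 × 39.1² = 694.8 Pa.
Required CL = L/(qS) = 2864.5/(694.8·15.6) = 0.2643.

CL = 0.264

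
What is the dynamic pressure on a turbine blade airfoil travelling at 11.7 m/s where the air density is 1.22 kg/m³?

q = 83.5 Pa

q = ½ρv² = ½ × 1.22 × 11.7² = 83.5 Pa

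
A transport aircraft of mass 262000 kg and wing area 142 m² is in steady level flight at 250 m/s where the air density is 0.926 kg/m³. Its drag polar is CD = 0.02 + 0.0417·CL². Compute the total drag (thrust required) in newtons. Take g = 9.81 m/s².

Weight W = mg = 262000 × 9.81 = 2.5702×10^6 N; in level flight L = W.
Dynamic pressure q = 0.5 × 0.926 × 250² = 28940 Pa.
Required CL = L/(qS) = 2.5702×10^6/(28940·142) = 0.6255.
CD = 0.02 + 0.0417 × 0.6255² = 0.03631.
D = q·S·CD = 28940 × 142 × 0.03631 = 1.492×10^5 N

D = 1.49×10^5 N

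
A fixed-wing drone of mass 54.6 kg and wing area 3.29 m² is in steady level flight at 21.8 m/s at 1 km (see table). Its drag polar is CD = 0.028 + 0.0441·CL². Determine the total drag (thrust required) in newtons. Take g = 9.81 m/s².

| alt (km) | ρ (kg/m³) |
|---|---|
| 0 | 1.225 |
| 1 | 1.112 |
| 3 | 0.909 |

D = 38.9 N

At 1 km, from the table: ρ = 1.112 kg/m³.
In steady level flight, lift balances weight: W = mg = 54.6 × 9.81 = 535.63 N.
q = ½ρv² = ½ × 1.112 × 21.8² = 264.2 Pa.
CL = 2W/(ρv²S) = 2×535.63/(1.112×21.8²×3.29) = 0.6161.
CD = 0.028 + 0.0441 × 0.6161² = 0.04474.
D = q·S·CD = 264.2 × 3.29 × 0.04474 = 38.9 N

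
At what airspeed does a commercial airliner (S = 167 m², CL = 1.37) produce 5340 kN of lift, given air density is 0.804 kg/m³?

v = 241 m/s

L = ½ρv²S·CL ⇒ v = √(2L/(ρ·S·CL))
v = √(2 × 5.34×10^6 / (0.804 × 167 × 1.37)) = √58060 = 241 m/s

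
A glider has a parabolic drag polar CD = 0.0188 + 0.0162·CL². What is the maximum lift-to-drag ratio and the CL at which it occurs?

(L/D)max = 28.7, at CL = 1.08

For CD = CD0 + K·CL², (L/D)max occurs at CL* = √(CD0/K) and equals 1/(2√(K·CD0)).
(L/D)max = 1/(2√(0.0162 × 0.0188)) = 1/(2 × 0.01745) = 28.7
CL* = √(0.0188/0.0162) = 1.08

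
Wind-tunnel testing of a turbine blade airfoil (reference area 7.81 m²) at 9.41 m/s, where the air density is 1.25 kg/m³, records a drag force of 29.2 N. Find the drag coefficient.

From D = ½ρv²S·CD, rearranging gives CD = 2D/(ρv²S).
CD = 2 × 29.2 / (1.25 × 9.41² × 7.81) = 0.0676

CD = 0.0676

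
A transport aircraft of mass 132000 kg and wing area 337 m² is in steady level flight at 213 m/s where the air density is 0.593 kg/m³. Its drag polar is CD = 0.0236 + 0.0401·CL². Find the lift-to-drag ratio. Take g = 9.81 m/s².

L/D = 10.6

In steady level flight, lift balances weight: W = mg = 132000 × 9.81 = 1.2949×10^6 N.
q = ½ρv² = ½ × 0.593 × 213² = 13450 Pa.
CL = 2W/(ρv²S) = 2×1.2949×10^6/(0.593×213²×337) = 0.2856.
CD = 0.0236 + 0.0401 × 0.2856² = 0.02687.
L/D = CL/CD = 0.2856 / 0.02687 = 10.6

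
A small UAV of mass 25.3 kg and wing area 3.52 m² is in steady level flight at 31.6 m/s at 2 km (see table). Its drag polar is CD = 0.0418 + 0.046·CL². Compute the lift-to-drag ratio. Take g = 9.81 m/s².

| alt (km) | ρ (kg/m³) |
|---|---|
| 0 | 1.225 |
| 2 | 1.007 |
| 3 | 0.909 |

At 2 km, from the table: ρ = 1.007 kg/m³.
Level flight ⇒ L = W = m·g = 25.3 × 9.81 = 248.19 N.
q = ½ρv² = ½ × 1.007 × 31.6² = 502.8 Pa.
CL = 2W/(ρv²S) = 2×248.19/(1.007×31.6²×3.52) = 0.1402.
CD = 0.0418 + 0.046 × 0.1402² = 0.0427.
L/D = CL/CD = 0.1402 / 0.0427 = 3.28

L/D = 3.28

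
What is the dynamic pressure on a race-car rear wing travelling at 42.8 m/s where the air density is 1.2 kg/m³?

q = ½ρv² = ½ × 1.2 × 42.8² = 1100 Pa

q = 1100 Pa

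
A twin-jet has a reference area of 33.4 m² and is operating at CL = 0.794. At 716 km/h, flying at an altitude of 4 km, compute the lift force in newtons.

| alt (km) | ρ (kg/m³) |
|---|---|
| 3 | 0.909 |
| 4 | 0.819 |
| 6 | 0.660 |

At 4 km, from the table: ρ = 0.819 kg/m³.
Convert speed: v = 716 km/h ÷ 3.6 = 198.9 m/s.
L = ½ρv²S·CL = ½ × 0.819 × 198.9² × 33.4 × 0.794 = 4.3×10^5 N ≈ 430 kN

L = 4.3×10^5 N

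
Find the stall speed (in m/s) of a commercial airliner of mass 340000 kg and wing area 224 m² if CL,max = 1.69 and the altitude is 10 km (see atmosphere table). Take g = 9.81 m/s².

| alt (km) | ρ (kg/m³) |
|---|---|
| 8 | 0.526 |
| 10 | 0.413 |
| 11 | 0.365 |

V_stall = 207 m/s

At 10 km, from the table: ρ = 0.413 kg/m³.
Weight W = mg = 340000 × 9.81 = 3.335×10^6 N.
From L = ½ρV²S·CL,max = W: V_stall = √(2W/(ρSCL,max)) = √(2·3.335×10^6/(0.413·224·1.69))
V_stall = √42670 = 207 m/s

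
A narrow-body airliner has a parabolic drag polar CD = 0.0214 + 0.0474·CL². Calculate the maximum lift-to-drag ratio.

(L/D)max = 15.7

For CD = CD0 + K·CL², (L/D)max occurs at CL* = √(CD0/K) and equals 1/(2√(K·CD0)).
(L/D)max = 1/(2√(0.0474 × 0.0214)) = 1/(2 × 0.03185) = 15.7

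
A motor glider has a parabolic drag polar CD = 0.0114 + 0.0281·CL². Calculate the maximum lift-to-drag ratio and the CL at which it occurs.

For CD = CD0 + K·CL², (L/D)max occurs at CL* = √(CD0/K) and equals 1/(2√(K·CD0)).
(L/D)max = 1/(2√(0.0281 × 0.0114)) = 1/(2 × 0.0179) = 27.9
CL* = √(0.0114/0.0281) = 0.637

(L/D)max = 27.9, at CL = 0.637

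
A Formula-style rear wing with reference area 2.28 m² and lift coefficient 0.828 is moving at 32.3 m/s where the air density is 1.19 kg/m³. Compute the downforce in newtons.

Dynamic pressure q = ½ρv² = ½ × 1.19 × 32.3² = 620.8 Pa.
L = q·S·CL = 620.8 × 2.28 × 0.828 = 1170 N

L = 1170 N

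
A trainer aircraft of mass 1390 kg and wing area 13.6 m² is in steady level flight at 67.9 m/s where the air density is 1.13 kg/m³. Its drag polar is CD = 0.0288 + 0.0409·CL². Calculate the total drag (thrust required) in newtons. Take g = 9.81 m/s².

D = 1230 N

In steady level flight, lift balances weight: W = mg = 1390 × 9.81 = 13636 N.
q = ½ρv² = ½ × 1.13 × 67.9² = 2605 Pa.
Required CL = L/(qS) = 13636/(2605·13.6) = 0.3849.
CD = 0.0288 + 0.0409 × 0.3849² = 0.03486.
D = q·S·CD = 2605 × 13.6 × 0.03486 = 1235 N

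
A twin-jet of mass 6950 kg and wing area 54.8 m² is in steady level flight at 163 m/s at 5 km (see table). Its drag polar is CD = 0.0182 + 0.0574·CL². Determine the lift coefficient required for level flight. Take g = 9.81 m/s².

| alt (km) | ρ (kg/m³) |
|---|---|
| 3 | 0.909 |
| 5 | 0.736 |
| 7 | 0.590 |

CL = 0.127

At 5 km, from the table: ρ = 0.736 kg/m³.
In steady level flight, lift balances weight: W = mg = 6950 × 9.81 = 68180 N.
q = ½ρv² = ½ × 0.736 × 163² = 9777 Pa.
CL = 2W/(ρv²S) = 2×68180/(0.736×163²×54.8) = 0.1272.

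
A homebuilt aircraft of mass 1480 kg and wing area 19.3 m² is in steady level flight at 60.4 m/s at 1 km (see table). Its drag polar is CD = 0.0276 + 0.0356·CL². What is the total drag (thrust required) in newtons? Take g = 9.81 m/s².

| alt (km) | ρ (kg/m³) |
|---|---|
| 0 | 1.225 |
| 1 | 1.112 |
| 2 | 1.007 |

At 1 km, from the table: ρ = 1.112 kg/m³.
Weight W = mg = 1480 × 9.81 = 14519 N; in level flight L = W.
Dynamic pressure q = 0.5 × 1.112 × 60.4² = 2028 Pa.
CL = W/(q·S) = 14519 / (2028 × 19.3) = 0.3709.
CD = 0.0276 + 0.0356 × 0.3709² = 0.0325.
D = q·S·CD = 2028 × 19.3 × 0.0325 = 1272 N

D = 1270 N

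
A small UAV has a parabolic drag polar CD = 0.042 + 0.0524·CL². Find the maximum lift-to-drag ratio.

(L/D)max = 10.7

For CD = CD0 + K·CL², (L/D)max occurs at CL* = √(CD0/K) and equals 1/(2√(K·CD0)).
(L/D)max = 1/(2√(0.0524 × 0.042)) = 1/(2 × 0.04691) = 10.7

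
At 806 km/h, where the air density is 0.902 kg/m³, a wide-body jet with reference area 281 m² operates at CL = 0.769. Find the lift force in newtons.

L = 4.89×10^6 N

Convert speed: v = 806 km/h ÷ 3.6 = 223.9 m/s.
L = ½ρv²S·CL = ½ × 0.902 × 223.9² × 281 × 0.769 = 4.89×10^6 N ≈ 4890 kN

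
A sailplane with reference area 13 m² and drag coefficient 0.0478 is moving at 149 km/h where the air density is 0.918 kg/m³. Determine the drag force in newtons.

Convert speed: v = 149 km/h ÷ 3.6 = 41.39 m/s.
D = ½ρv²S·CD = ½ × 0.918 × 41.39² × 13 × 0.0478 = 489 N

D = 489 N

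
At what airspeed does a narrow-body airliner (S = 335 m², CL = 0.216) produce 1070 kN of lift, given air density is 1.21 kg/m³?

L = ½ρv²S·CL ⇒ v = √(2L/(ρ·S·CL))
v = √(2 × 1.07×10^6 / (1.21 × 335 × 0.216)) = √24440 = 156 m/s

v = 156 m/s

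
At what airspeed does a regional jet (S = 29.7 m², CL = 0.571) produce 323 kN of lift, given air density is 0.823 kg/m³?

v = 215 m/s

L = ½ρv²S·CL ⇒ v = √(2L/(ρ·S·CL))
v = √(2 × 3.23×10^5 / (0.823 × 29.7 × 0.571)) = √46280 = 215 m/s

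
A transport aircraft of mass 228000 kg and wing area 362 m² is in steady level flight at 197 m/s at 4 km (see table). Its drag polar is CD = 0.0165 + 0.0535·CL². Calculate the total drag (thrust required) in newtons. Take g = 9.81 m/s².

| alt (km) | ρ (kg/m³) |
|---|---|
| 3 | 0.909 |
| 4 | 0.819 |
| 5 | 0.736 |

D = 1.41×10^5 N

At 4 km, from the table: ρ = 0.819 kg/m³.
Weight W = mg = 228000 × 9.81 = 2.2367×10^6 N; in level flight L = W.
q = ½ρv² = ½ × 0.819 × 197² = 15890 Pa.
CL = W/(q·S) = 2.2367×10^6 / (15890 × 362) = 0.3888.
CD = 0.0165 + 0.0535 × 0.3888² = 0.02459.
D = q·S·CD = 15890 × 362 × 0.02459 = 1.414×10^5 N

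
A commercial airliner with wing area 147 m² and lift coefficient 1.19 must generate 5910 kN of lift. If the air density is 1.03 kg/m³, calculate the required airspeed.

v = 256 m/s

L = ½ρv²S·CL ⇒ v = √(2L/(ρ·S·CL))
v = √(2 × 5.91×10^6 / (1.03 × 147 × 1.19)) = √65600 = 256 m/s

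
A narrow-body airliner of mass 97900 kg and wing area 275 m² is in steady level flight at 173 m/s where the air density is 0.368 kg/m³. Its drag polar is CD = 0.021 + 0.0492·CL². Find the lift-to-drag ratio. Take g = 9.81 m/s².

Weight W = mg = 97900 × 9.81 = 9.604×10^5 N; in level flight L = W.
Dynamic pressure q = 0.5 × 0.368 × 173² = 5507 Pa.
CL = 2W/(ρv²S) = 2×9.604×10^5/(0.368×173²×275) = 0.6342.
CD = 0.021 + 0.0492 × 0.6342² = 0.04079.
L/D = CL/CD = 0.6342 / 0.04079 = 15.5

L/D = 15.5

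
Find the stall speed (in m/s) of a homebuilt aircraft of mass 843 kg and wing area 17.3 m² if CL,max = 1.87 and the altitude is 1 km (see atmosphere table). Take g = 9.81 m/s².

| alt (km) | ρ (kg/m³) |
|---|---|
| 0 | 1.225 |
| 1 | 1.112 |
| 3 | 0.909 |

At 1 km, from the table: ρ = 1.112 kg/m³.
At stall, lift equals weight: L = W = m·g = 843 × 9.81 = 8270 N.
From L = ½ρV²S·CL,max = W: V_stall = √(2W/(ρSCL,max)) = √(2·8270/(1.112·17.3·1.87))
V_stall = √459.8 = 21.4 m/s

V_stall = 21.4 m/s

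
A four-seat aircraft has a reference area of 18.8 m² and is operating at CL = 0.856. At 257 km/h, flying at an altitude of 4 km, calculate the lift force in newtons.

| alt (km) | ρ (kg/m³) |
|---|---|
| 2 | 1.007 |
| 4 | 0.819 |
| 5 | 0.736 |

L = 33600 N

At 4 km, from the table: ρ = 0.819 kg/m³.
Convert speed: v = 257 km/h ÷ 3.6 = 71.39 m/s.
L = ½ρv²S·CL = ½ × 0.819 × 71.39² × 18.8 × 0.856 = 33600 N ≈ 33.6 kN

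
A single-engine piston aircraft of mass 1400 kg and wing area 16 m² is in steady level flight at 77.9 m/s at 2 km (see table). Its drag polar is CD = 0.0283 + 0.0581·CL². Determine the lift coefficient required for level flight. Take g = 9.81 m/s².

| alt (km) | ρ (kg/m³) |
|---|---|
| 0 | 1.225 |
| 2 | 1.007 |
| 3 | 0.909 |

CL = 0.281

At 2 km, from the table: ρ = 1.007 kg/m³.
Level flight ⇒ L = W = m·g = 1400 × 9.81 = 13734 N.
Dynamic pressure q = 0.5 × 1.007 × 77.9² = 3055 Pa.
Required CL = L/(qS) = 13734/(3055·16) = 0.2809.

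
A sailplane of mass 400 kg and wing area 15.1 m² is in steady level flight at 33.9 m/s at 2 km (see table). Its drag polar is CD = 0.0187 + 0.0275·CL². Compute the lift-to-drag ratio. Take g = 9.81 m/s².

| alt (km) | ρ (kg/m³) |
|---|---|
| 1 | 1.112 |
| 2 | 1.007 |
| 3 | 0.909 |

L/D = 18.5

At 2 km, from the table: ρ = 1.007 kg/m³.
Weight W = mg = 400 × 9.81 = 3924 N; in level flight L = W.
Dynamic pressure q = 0.5 × 1.007 × 33.9² = 578.6 Pa.
CL = W/(q·S) = 3924 / (578.6 × 15.1) = 0.4491.
CD = 0.0187 + 0.0275 × 0.4491² = 0.02425.
L/D = CL/CD = 0.4491 / 0.02425 = 18.5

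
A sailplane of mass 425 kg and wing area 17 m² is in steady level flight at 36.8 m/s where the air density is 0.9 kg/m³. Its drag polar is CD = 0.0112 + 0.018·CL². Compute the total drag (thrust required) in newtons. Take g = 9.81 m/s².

D = 146 N

In steady level flight, lift balances weight: W = mg = 425 × 9.81 = 4169.2 N.
Dynamic pressure q = 0.5 × 0.9 × 36.8² = 609.4 Pa.
CL = W/(q·S) = 4169.2 / (609.4 × 17) = 0.4024.
CD = 0.0112 + 0.018 × 0.4024² = 0.01412.
D = q·S·CD = 609.4 × 17 × 0.01412 = 146.2 N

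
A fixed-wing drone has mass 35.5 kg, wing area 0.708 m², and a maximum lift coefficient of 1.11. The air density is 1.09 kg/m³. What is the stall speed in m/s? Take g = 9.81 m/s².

Stall occurs when L = W at CL,max. W = mg = 35.5 × 9.81 = 348.3 N.
From L = ½ρV²S·CL,max = W: V_stall = √(2W/(ρSCL,max)) = √(2·348.3/(1.09·0.708·1.11))
V_stall = √813.1 = 28.5 m/s

V_stall = 28.5 m/s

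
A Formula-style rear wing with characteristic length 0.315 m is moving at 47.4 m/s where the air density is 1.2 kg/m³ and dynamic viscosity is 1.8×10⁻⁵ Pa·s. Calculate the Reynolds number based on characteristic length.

Re = 9.95×10^5

Re = ρ·v·c/μ = 1.2 × 47.4 × 0.315 / (1.8×10⁻⁵) = 9.95×10^5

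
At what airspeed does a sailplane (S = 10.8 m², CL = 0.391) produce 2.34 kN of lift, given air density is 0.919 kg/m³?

L = ½ρv²S·CL ⇒ v = √(2L/(ρ·S·CL))
v = √(2 × 2340 / (0.919 × 10.8 × 0.391)) = √1206 = 34.7 m/s

v = 34.7 m/s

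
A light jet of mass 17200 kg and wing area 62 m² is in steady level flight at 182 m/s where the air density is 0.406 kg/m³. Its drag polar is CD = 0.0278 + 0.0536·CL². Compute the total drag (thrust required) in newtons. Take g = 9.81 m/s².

D = 15300 N

In steady level flight, lift balances weight: W = mg = 17200 × 9.81 = 1.6873×10^5 N.
Dynamic pressure q = 0.5 × 0.406 × 182² = 6724 Pa.
Required CL = L/(qS) = 1.6873×10^5/(6724·62) = 0.4047.
CD = 0.0278 + 0.0536 × 0.4047² = 0.03658.
D = q·S·CD = 6724 × 62 × 0.03658 = 15250 N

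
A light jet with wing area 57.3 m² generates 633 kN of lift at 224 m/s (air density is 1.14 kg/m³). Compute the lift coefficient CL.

From L = ½ρv²S·CL, rearranging gives CL = 2L/(ρv²S).
CL = 2 × 6.33×10^5 / (1.14 × 224² × 57.3) = 0.386

CL = 0.386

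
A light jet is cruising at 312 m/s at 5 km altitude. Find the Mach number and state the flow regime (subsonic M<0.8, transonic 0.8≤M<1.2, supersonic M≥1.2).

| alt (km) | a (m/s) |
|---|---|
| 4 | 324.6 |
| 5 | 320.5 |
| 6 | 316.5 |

M = 0.973 (transonic)

At 5 km, from the table: a = 320.5 m/s.
M = v/a = 312 / 320.5 = 0.973
M = 0.973 → transonic.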